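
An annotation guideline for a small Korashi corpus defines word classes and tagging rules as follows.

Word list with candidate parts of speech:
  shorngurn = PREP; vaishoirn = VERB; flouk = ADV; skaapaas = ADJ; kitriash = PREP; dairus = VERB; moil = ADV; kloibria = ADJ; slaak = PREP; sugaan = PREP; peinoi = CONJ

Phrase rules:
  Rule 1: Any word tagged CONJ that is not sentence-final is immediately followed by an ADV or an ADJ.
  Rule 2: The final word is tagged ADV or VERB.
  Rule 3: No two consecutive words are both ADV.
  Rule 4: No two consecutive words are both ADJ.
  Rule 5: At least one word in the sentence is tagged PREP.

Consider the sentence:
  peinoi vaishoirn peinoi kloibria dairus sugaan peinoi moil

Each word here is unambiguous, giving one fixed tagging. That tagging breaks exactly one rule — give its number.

Fixed tagging: CONJ VERB CONJ ADJ VERB PREP CONJ ADV.
Checking each rule: R1 ✗, R2 ✓, R3 ✓, R4 ✓, R5 ✓.
Only rule 1 fails.

1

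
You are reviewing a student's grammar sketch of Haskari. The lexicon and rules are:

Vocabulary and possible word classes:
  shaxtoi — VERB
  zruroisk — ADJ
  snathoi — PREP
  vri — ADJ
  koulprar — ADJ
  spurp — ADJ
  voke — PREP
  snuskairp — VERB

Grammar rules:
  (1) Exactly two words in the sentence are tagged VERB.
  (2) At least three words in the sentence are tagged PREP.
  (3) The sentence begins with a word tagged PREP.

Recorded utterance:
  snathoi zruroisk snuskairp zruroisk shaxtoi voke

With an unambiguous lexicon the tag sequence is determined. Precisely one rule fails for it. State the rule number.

2

Fixed tagging: PREP ADJ VERB ADJ VERB PREP.
Checking each rule: R1 holds, R2 violated, R3 holds.
Only rule 2 fails.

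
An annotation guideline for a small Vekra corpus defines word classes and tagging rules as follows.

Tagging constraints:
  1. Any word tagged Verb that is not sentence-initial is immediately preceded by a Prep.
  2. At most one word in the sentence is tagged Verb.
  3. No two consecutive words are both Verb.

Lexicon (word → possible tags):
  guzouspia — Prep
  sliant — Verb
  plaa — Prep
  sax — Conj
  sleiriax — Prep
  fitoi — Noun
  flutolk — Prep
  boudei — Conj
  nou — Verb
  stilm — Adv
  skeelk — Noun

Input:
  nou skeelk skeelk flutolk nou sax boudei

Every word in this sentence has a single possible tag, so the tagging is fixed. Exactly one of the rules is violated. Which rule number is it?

2

Fixed tagging: Verb Noun Noun Prep Verb Conj Conj.
Checking each rule: R1 ok, R2 fails, R3 ok.
Only rule 2 fails.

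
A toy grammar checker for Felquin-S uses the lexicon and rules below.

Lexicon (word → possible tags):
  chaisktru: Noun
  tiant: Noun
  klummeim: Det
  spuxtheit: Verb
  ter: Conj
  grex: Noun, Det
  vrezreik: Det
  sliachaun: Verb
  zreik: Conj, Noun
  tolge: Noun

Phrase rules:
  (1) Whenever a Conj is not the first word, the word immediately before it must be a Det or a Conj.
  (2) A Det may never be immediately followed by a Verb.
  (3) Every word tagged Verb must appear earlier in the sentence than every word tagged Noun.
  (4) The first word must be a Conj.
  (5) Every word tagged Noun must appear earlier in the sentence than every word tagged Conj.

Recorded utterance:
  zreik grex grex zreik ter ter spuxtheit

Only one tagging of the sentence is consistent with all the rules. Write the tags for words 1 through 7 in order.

Candidates per position — 1:zreik {Conj,Noun}; 2:grex {Noun,Det}; 3:grex {Noun,Det}; 4:zreik {Conj,Noun}; 5:ter {Conj}; 6:ter {Conj}; 7:spuxtheit {Verb}.
Position 1: Noun is ruled out by rule 3; that leaves Conj.
Position 2: Noun is ruled out by rule 3; that leaves Det.
Position 3: Noun is ruled out by rule 1; that leaves Det.
Position 4: Noun is ruled out by rule 1; that leaves Conj.
The only consistent sequence is: Conj Det Det Conj Conj Conj Verb.
Checking: rule 1 ✓; rule 2 ✓; rule 3 ✓; rule 4 ✓; rule 5 ✓.

Conj Det Det Conj Conj Conj Verb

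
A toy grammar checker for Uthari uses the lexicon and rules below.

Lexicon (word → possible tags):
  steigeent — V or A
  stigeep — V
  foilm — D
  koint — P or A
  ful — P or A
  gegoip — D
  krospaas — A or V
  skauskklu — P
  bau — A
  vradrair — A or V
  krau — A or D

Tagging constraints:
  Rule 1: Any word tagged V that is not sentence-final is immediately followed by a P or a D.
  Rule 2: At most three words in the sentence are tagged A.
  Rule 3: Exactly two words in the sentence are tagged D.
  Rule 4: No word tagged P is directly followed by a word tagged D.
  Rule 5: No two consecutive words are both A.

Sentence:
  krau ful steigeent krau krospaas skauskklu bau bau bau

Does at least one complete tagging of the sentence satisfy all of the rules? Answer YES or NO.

Candidates per position — 1:krau {A,D}; 2:ful {P,A}; 3:steigeent {V,A}; 4:krau {A,D}; 5:krospaas {A,V}; 6:skauskklu {P}; 7:bau {A}; 8:bau {A}; 9:bau {A}.
Rule 5 cannot be satisfied by any choice of tags from the lexicon.
So there is no consistent tagging.

NO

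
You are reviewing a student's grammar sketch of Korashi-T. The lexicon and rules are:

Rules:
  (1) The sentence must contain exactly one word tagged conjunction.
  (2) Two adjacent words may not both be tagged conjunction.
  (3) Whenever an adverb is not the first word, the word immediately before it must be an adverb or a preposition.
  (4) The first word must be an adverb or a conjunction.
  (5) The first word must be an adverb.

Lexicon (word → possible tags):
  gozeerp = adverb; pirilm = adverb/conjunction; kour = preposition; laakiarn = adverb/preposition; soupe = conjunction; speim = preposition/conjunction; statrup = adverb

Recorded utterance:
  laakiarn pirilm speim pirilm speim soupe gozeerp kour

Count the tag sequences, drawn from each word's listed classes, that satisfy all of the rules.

Candidates per position — 1:laakiarn {adverb,preposition}; 2:pirilm {adverb,conjunction}; 3:speim {preposition,conjunction}; 4:pirilm {adverb,conjunction}; 5:speim {preposition,conjunction}; 6:soupe {conjunction}; 7:gozeerp {adverb}; 8:kour {preposition}.
There are 32 candidate sequences in total.
Rule 3 cannot be satisfied by any choice of tags from the lexicon.
So there is no consistent tagging.
Count = 0.

0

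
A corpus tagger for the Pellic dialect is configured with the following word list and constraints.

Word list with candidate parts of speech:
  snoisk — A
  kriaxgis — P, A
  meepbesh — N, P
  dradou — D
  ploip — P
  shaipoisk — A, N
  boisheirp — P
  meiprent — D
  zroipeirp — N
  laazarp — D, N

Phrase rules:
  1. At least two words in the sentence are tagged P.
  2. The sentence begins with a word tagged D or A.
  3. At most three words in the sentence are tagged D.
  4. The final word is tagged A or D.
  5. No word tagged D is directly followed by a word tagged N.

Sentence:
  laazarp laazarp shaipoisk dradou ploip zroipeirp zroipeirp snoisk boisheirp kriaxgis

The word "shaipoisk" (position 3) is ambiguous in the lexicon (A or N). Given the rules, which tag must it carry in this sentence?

A

Candidates per position — 1:laazarp {D,N}; 2:laazarp {D,N}; 3:shaipoisk {A,N}; 4:dradou {D}; 5:ploip {P}; 6:zroipeirp {N}; 7:zroipeirp {N}; 8:snoisk {A}; 9:boisheirp {P}; 10:kriaxgis {P,A}.
At position 1, choosing N makes rule 2 impossible to satisfy; hence D.
At position 2, choosing N makes rule 5 impossible to satisfy; hence D.
At position 3, choosing N makes rule 5 impossible to satisfy; hence A.
At position 10, choosing P makes rule 4 impossible to satisfy; hence A.
The unique satisfying tagging is: D D A D P N N A P A.
Checking: rule 1 holds; rule 2 holds; rule 3 holds; rule 4 holds; rule 5 holds.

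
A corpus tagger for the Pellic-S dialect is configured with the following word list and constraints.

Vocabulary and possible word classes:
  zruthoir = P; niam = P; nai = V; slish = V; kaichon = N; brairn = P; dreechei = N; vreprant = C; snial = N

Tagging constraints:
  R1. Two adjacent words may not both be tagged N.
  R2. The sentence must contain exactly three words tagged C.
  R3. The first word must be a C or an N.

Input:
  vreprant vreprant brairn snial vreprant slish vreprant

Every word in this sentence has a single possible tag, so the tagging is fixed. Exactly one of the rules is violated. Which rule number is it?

Fixed tagging: C C P N C V C.
Checking each rule: R1 holds, R2 violated, R3 holds.
Only rule 2 fails.

2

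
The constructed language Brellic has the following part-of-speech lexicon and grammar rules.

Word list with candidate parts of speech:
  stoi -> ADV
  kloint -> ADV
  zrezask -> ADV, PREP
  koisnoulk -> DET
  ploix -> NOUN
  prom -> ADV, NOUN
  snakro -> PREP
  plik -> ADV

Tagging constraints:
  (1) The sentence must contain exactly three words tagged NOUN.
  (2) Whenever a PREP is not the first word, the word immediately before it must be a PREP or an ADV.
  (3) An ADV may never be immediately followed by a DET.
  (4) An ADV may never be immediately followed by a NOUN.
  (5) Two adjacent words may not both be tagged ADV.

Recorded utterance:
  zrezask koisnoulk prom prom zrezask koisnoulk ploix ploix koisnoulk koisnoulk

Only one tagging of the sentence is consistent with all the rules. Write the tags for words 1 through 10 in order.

PREP DET NOUN ADV PREP DET NOUN NOUN DET DET

Candidates per position — 1:zrezask {ADV,PREP}; 2:koisnoulk {DET}; 3:prom {ADV,NOUN}; 4:prom {ADV,NOUN}; 5:zrezask {ADV,PREP}; 6:koisnoulk {DET}; 7:ploix {NOUN}; 8:ploix {NOUN}; 9:koisnoulk {DET}; 10:koisnoulk {DET}.
If word 1 were ADV, no tagging could satisfy rule 3; so word 1 is PREP.
If word 5 were ADV, no tagging could satisfy rule 3; so word 5 is PREP.
If word 4 were NOUN, no tagging could satisfy rule 2; so word 4 is ADV.
If word 3 were ADV, no tagging could satisfy rule 1; so word 3 is NOUN.
That leaves exactly one tagging: PREP DET NOUN ADV PREP DET NOUN NOUN DET DET.
Verifying each rule — rule 1 holds; rule 2 holds; rule 3 holds; rule 4 holds; rule 5 holds.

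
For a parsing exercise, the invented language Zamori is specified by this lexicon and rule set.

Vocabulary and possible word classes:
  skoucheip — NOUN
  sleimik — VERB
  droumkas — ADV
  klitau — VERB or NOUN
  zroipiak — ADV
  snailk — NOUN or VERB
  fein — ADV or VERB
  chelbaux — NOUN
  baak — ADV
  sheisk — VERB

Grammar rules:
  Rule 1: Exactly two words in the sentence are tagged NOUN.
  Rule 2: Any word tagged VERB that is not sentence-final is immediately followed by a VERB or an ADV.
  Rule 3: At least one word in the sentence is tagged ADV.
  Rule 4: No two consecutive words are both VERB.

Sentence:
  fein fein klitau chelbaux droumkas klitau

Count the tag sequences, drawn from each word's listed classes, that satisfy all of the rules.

Candidates per position — 1:fein {ADV,VERB}; 2:fein {ADV,VERB}; 3:klitau {VERB,NOUN}; 4:chelbaux {NOUN}; 5:droumkas {ADV}; 6:klitau {VERB,NOUN}.
There are 16 candidate sequences in total.
The sequences that satisfy every rule: ADV ADV NOUN NOUN ADV VERB; VERB ADV NOUN NOUN ADV VERB.
Count = 2.

2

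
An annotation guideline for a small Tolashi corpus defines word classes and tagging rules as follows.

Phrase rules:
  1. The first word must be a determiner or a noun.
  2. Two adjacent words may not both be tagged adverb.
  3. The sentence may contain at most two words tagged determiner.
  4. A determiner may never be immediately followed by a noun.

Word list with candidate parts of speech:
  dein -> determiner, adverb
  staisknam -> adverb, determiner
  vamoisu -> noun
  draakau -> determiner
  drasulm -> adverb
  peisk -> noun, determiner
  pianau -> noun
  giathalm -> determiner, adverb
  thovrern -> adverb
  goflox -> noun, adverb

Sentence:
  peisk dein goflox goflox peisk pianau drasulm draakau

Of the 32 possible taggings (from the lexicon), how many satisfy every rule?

5

Candidates per position — 1:peisk {noun,determiner}; 2:dein {determiner,adverb}; 3:goflox {noun,adverb}; 4:goflox {noun,adverb}; 5:peisk {noun,determiner}; 6:pianau {noun}; 7:drasulm {adverb}; 8:draakau {determiner}.
There are 32 candidate sequences in total.
The sequences that satisfy every rule: noun determiner adverb noun noun noun adverb determiner; noun adverb noun noun noun noun adverb determiner; noun adverb noun adverb noun noun adverb determiner; determiner adverb noun noun noun noun adverb determiner; determiner adverb noun adverb noun noun adverb determiner.
Count = 5.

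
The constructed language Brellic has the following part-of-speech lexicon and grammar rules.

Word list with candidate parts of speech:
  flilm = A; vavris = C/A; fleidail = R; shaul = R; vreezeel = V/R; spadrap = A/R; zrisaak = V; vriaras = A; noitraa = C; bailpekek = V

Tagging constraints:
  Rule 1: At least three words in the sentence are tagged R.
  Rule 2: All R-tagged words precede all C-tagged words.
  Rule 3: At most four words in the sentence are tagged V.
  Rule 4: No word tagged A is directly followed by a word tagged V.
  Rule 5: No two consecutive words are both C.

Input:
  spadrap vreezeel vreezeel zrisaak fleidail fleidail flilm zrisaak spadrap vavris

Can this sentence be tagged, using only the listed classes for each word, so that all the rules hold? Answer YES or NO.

Candidates per position — 1:spadrap {A,R}; 2:vreezeel {V,R}; 3:vreezeel {V,R}; 4:zrisaak {V}; 5:fleidail {R}; 6:fleidail {R}; 7:flilm {A}; 8:zrisaak {V}; 9:spadrap {A,R}; 10:vavris {C,A}.
Rule 4 cannot be satisfied by any choice of tags from the lexicon.
So there is no consistent tagging.

NO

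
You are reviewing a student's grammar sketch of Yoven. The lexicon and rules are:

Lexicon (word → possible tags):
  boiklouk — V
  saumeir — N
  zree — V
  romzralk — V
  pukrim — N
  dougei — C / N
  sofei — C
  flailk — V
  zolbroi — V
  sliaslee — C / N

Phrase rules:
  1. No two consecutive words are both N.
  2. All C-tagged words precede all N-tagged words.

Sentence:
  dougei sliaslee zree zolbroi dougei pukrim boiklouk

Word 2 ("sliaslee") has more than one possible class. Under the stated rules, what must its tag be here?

C

Candidates per position — 1:dougei {C,N}; 2:sliaslee {C,N}; 3:zree {V}; 4:zolbroi {V}; 5:dougei {C,N}; 6:pukrim {N}; 7:boiklouk {V}.
If word 5 were N, no tagging could satisfy rule 1; so word 5 is C.
If word 1 were N, no tagging could satisfy rule 2; so word 1 is C.
If word 2 were N, no tagging could satisfy rule 2; so word 2 is C.
So the tagging must be: C C V V C N V.
Check: rule 1 satisfied; rule 2 satisfied.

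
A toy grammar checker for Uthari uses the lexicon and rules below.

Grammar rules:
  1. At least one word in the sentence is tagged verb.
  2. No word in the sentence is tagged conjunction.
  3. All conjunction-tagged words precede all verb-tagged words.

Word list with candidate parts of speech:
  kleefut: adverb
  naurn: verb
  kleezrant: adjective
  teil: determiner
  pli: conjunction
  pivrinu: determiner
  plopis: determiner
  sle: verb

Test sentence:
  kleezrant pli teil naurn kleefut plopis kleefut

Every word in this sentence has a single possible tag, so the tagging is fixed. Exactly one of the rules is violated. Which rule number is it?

2

Fixed tagging: adjective conjunction determiner verb adverb determiner adverb.
Rule check: R1 ok, R2 fails, R3 ok.
Only rule 2 fails.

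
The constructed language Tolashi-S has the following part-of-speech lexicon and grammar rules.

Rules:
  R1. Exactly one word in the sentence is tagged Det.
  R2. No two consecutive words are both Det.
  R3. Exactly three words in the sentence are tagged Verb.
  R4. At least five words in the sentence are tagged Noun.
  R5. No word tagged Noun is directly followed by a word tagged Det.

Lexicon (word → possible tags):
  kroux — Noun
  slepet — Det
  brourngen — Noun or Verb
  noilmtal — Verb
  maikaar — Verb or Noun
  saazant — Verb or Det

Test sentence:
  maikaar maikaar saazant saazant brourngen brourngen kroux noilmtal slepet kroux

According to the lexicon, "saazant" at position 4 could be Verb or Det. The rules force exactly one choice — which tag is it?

Candidates per position — 1:maikaar {Verb,Noun}; 2:maikaar {Verb,Noun}; 3:saazant {Verb,Det}; 4:saazant {Verb,Det}; 5:brourngen {Noun,Verb}; 6:brourngen {Noun,Verb}; 7:kroux {Noun}; 8:noilmtal {Verb}; 9:slepet {Det}; 10:kroux {Noun}.
Word 3 cannot be Det — rule 1 would then fail for every completion. It is Verb.
Word 4 cannot be Det — rule 1 would then fail for every completion. It is Verb.
Word 5 cannot be Verb — rule 3 would then fail for every completion. It is Noun.
Word 6 cannot be Verb — rule 3 would then fail for every completion. It is Noun.
Word 1 cannot be Verb — rule 3 would then fail for every completion. It is Noun.
Word 2 cannot be Verb — rule 3 would then fail for every completion. It is Noun.
That leaves exactly one tagging: Noun Noun Verb Verb Noun Noun Noun Verb Det Noun.
Checking: rule 1 holds; rule 2 holds; rule 3 holds; rule 4 holds; rule 5 holds.

Verb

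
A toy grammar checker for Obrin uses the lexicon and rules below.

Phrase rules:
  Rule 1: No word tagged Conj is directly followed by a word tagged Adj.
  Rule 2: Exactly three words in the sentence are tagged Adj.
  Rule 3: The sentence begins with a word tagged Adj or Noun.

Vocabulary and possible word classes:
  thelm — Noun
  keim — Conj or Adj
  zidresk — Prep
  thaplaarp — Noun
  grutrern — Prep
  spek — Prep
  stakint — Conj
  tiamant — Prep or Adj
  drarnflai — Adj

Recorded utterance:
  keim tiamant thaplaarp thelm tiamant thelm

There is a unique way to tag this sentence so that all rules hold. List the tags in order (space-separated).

Candidates per position — 1:keim {Conj,Adj}; 2:tiamant {Prep,Adj}; 3:thaplaarp {Noun}; 4:thelm {Noun}; 5:tiamant {Prep,Adj}; 6:thelm {Noun}.
If word 1 were Conj, no tagging could satisfy rule 2; so word 1 is Adj.
If word 2 were Prep, no tagging could satisfy rule 2; so word 2 is Adj.
If word 5 were Prep, no tagging could satisfy rule 2; so word 5 is Adj.
The only consistent sequence is: Adj Adj Noun Noun Adj Noun.
Check: rule 1 ok; rule 2 ok; rule 3 ok.

Adj Adj Noun Noun Adj Noun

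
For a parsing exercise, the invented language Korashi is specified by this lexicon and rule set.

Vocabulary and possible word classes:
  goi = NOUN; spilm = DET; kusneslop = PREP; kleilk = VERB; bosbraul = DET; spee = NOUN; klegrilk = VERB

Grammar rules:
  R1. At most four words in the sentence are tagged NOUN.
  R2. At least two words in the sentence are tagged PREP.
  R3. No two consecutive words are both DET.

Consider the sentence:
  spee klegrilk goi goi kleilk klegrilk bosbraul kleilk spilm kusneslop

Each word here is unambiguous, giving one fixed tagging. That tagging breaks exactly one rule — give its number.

Fixed tagging: NOUN VERB NOUN NOUN VERB VERB DET VERB DET PREP.
Rule check: R1 pass, R2 fail, R3 pass.
Only rule 2 fails.

2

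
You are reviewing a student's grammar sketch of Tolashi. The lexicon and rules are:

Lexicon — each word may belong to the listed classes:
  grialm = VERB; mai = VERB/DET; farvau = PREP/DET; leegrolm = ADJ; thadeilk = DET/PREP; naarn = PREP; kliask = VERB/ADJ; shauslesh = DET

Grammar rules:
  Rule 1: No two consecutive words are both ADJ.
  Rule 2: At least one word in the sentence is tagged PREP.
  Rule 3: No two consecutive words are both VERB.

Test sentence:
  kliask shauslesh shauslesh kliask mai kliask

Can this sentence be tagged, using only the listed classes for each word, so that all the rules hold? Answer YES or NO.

NO

Candidates per position — 1:kliask {VERB,ADJ}; 2:shauslesh {DET}; 3:shauslesh {DET}; 4:kliask {VERB,ADJ}; 5:mai {VERB,DET}; 6:kliask {VERB,ADJ}.
Rule 2 cannot be satisfied by any choice of tags from the lexicon.
So there is no consistent tagging.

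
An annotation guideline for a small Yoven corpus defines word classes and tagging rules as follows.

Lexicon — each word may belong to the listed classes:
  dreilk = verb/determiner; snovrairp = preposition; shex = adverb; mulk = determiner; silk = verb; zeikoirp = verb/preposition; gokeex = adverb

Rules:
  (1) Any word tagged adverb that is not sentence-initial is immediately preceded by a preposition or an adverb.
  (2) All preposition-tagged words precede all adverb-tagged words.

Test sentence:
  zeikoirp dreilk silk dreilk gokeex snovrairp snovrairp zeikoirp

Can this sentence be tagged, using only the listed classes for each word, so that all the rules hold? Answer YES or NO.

Candidates per position — 1:zeikoirp {verb,preposition}; 2:dreilk {verb,determiner}; 3:silk {verb}; 4:dreilk {verb,determiner}; 5:gokeex {adverb}; 6:snovrairp {preposition}; 7:snovrairp {preposition}; 8:zeikoirp {verb,preposition}.
Rule 1 cannot be satisfied by any choice of tags from the lexicon.
So there is no consistent tagging.

NO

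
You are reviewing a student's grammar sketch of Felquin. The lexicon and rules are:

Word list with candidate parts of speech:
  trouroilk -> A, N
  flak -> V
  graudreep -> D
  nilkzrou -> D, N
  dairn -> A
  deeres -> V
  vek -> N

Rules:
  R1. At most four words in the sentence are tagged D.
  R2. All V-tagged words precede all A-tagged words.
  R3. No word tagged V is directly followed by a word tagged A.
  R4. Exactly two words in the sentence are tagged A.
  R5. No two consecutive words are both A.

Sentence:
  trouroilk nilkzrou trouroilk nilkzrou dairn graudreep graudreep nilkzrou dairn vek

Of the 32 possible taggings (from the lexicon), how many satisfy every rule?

7

Candidates per position — 1:trouroilk {A,N}; 2:nilkzrou {D,N}; 3:trouroilk {A,N}; 4:nilkzrou {D,N}; 5:dairn {A}; 6:graudreep {D}; 7:graudreep {D}; 8:nilkzrou {D,N}; 9:dairn {A}; 10:vek {N}.
There are 32 candidate sequences in total.
Checking each against the rules leaves 7 sequences.
Count = 7.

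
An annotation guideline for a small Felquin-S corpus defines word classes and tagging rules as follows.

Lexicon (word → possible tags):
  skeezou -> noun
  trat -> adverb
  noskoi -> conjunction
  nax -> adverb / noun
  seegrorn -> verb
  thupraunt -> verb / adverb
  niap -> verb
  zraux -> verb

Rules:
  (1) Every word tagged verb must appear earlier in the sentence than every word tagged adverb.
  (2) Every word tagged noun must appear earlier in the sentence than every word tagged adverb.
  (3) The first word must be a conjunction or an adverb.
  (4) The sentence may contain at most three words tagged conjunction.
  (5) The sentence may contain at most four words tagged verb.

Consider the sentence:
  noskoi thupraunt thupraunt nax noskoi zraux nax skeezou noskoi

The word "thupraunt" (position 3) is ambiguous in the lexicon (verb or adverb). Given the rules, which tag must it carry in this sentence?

verb

Candidates per position — 1:noskoi {conjunction}; 2:thupraunt {verb,adverb}; 3:thupraunt {verb,adverb}; 4:nax {adverb,noun}; 5:noskoi {conjunction}; 6:zraux {verb}; 7:nax {adverb,noun}; 8:skeezou {noun}; 9:noskoi {conjunction}.
Position 2: adverb is ruled out by rule 1; that leaves verb.
Position 3: adverb is ruled out by rule 1; that leaves verb.
Position 4: adverb is ruled out by rule 1; that leaves noun.
Position 7: adverb is ruled out by rule 2; that leaves noun.
So the tagging must be: conjunction verb verb noun conjunction verb noun noun conjunction.
Checking: rule 1 holds; rule 2 holds; rule 3 holds; rule 4 holds; rule 5 holds.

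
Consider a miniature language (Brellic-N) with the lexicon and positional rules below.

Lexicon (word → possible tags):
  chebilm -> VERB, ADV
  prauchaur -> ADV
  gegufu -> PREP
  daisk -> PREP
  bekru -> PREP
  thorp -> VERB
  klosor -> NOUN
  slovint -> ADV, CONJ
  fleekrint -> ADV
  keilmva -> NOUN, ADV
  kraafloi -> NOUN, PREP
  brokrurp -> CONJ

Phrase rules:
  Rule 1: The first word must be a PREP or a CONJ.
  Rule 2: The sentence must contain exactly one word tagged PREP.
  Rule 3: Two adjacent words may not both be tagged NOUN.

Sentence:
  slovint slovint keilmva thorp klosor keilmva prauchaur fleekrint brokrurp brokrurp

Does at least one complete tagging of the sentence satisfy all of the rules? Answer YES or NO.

Candidates per position — 1:slovint {ADV,CONJ}; 2:slovint {ADV,CONJ}; 3:keilmva {NOUN,ADV}; 4:thorp {VERB}; 5:klosor {NOUN}; 6:keilmva {NOUN,ADV}; 7:prauchaur {ADV}; 8:fleekrint {ADV}; 9:brokrurp {CONJ}; 10:brokrurp {CONJ}.
Rule 2 cannot be satisfied by any choice of tags from the lexicon.
So there is no consistent tagging.

NO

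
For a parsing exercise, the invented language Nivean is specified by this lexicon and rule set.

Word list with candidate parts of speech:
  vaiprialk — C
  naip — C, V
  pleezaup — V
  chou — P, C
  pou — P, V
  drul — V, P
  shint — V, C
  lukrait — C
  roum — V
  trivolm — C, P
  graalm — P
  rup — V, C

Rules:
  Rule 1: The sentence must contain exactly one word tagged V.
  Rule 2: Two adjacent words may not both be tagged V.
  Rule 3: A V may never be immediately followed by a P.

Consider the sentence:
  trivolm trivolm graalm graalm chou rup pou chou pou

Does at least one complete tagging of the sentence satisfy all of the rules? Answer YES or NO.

Candidates per position — 1:trivolm {C,P}; 2:trivolm {C,P}; 3:graalm {P}; 4:graalm {P}; 5:chou {P,C}; 6:rup {V,C}; 7:pou {P,V}; 8:chou {P,C}; 9:pou {P,V}.
One satisfying assignment: P C P P C C P C V.
Verifying each rule — rule 1 satisfied; rule 2 satisfied; rule 3 satisfied.

YES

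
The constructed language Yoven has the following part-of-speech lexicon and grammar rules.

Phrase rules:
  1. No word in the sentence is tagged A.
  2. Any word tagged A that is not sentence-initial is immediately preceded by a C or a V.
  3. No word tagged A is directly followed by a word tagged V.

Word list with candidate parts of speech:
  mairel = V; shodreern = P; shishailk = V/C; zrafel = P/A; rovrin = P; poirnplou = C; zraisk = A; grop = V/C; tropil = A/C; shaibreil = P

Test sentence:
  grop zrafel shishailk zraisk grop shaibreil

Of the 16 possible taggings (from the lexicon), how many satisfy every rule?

Candidates per position — 1:grop {V,C}; 2:zrafel {P,A}; 3:shishailk {V,C}; 4:zraisk {A}; 5:grop {V,C}; 6:shaibreil {P}.
There are 16 candidate sequences in total.
Rule 1 cannot be satisfied by any choice of tags from the lexicon.
So there is no consistent tagging.
Count = 0.

0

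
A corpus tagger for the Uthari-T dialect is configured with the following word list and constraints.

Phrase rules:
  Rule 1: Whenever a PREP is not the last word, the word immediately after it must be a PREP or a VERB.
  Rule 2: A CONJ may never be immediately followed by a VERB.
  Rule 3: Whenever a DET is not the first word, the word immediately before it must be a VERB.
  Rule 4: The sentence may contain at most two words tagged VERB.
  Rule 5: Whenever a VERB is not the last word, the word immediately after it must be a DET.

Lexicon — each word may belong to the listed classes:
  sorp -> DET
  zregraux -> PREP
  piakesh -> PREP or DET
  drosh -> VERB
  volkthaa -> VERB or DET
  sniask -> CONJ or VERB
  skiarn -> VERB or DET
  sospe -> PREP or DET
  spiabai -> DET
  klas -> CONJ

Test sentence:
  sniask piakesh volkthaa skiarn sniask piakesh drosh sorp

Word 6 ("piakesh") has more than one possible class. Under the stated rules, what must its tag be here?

PREP

Candidates per position — 1:sniask {CONJ,VERB}; 2:piakesh {PREP,DET}; 3:volkthaa {VERB,DET}; 4:skiarn {VERB,DET}; 5:sniask {CONJ,VERB}; 6:piakesh {PREP,DET}; 7:drosh {VERB}; 8:sorp {DET}.
If word 3 were DET, no tagging could satisfy rule 3; so word 3 is VERB.
If word 4 were VERB, no tagging could satisfy rule 4; so word 4 is DET.
If word 5 were VERB, no tagging could satisfy rule 4; so word 5 is CONJ.
If word 6 were DET, no tagging could satisfy rule 3; so word 6 is PREP.
If word 1 were VERB, no tagging could satisfy rule 4; so word 1 is CONJ.
If word 2 were DET, no tagging could satisfy rule 3; so word 2 is PREP.
So the tagging must be: CONJ PREP VERB DET CONJ PREP VERB DET.
Verifying each rule — rule 1 holds; rule 2 holds; rule 3 holds; rule 4 holds; rule 5 holds.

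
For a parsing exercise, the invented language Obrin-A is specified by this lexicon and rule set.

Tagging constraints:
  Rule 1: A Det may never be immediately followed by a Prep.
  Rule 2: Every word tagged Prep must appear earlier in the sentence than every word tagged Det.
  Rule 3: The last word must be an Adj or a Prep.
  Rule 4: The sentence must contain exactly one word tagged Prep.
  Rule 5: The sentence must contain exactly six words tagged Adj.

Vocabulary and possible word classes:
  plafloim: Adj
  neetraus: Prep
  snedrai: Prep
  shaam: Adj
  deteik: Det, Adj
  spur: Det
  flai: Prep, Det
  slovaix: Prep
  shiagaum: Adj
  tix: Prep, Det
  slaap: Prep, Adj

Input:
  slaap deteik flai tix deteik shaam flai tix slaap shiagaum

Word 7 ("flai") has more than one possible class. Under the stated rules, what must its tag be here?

Det

Candidates per position — 1:slaap {Prep,Adj}; 2:deteik {Det,Adj}; 3:flai {Prep,Det}; 4:tix {Prep,Det}; 5:deteik {Det,Adj}; 6:shaam {Adj}; 7:flai {Prep,Det}; 8:tix {Prep,Det}; 9:slaap {Prep,Adj}; 10:shiagaum {Adj}.
At position 1, choosing Prep makes rule 5 impossible to satisfy; hence Adj.
At position 2, choosing Det makes rule 5 impossible to satisfy; hence Adj.
At position 5, choosing Det makes rule 5 impossible to satisfy; hence Adj.
At position 9, choosing Prep makes rule 5 impossible to satisfy; hence Adj.
Position 7: the remaining choice is settled jointly with positions 3, 4, 8 — only Det at position 7 is part of a tagging that satisfies every rule.
The unique satisfying tagging is: Adj Adj Prep Det Adj Adj Det Det Adj Adj.
Verifying each rule — rule 1 ✓; rule 2 ✓; rule 3 ✓; rule 4 ✓; rule 5 ✓.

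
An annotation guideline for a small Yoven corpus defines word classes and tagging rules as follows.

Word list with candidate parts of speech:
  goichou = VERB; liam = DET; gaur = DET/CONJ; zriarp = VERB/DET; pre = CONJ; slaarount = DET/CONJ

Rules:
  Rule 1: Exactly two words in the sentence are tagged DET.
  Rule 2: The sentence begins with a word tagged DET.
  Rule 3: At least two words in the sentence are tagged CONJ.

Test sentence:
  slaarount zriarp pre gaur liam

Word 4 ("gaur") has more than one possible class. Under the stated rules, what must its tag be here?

Candidates per position — 1:slaarount {DET,CONJ}; 2:zriarp {VERB,DET}; 3:pre {CONJ}; 4:gaur {DET,CONJ}; 5:liam {DET}.
If word 1 were CONJ, no tagging could satisfy rule 2; so word 1 is DET.
If word 2 were DET, no tagging could satisfy rule 1; so word 2 is VERB.
If word 4 were DET, no tagging could satisfy rule 1; so word 4 is CONJ.
So the tagging must be: DET VERB CONJ CONJ DET.
Verifying each rule — rule 1 ✓; rule 2 ✓; rule 3 ✓.

CONJ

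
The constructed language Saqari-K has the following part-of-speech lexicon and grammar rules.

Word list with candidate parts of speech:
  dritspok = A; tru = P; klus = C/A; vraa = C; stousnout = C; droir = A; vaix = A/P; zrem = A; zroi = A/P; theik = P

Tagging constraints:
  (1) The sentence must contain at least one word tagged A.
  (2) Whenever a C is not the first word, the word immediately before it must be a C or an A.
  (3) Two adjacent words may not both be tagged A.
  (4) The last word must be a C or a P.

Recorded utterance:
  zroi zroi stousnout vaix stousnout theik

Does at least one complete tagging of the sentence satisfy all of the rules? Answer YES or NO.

YES

Candidates per position — 1:zroi {A,P}; 2:zroi {A,P}; 3:stousnout {C}; 4:vaix {A,P}; 5:stousnout {C}; 6:theik {P}.
One satisfying assignment: P A C A C P.
Rule-by-rule: rule 1 ok; rule 2 ok; rule 3 ok; rule 4 ok.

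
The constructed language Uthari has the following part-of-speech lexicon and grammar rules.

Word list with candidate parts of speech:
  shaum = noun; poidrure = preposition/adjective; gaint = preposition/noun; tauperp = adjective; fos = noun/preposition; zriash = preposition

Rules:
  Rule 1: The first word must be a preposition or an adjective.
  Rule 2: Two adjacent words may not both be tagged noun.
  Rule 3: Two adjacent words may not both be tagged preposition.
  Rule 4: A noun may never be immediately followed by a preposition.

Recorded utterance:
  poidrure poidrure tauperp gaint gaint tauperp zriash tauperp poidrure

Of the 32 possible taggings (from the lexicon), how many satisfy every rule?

Candidates per position — 1:poidrure {preposition,adjective}; 2:poidrure {preposition,adjective}; 3:tauperp {adjective}; 4:gaint {preposition,noun}; 5:gaint {preposition,noun}; 6:tauperp {adjective}; 7:zriash {preposition}; 8:tauperp {adjective}; 9:poidrure {preposition,adjective}.
There are 32 candidate sequences in total.
Checking each against the rules leaves 6 sequences.
Count = 6.

6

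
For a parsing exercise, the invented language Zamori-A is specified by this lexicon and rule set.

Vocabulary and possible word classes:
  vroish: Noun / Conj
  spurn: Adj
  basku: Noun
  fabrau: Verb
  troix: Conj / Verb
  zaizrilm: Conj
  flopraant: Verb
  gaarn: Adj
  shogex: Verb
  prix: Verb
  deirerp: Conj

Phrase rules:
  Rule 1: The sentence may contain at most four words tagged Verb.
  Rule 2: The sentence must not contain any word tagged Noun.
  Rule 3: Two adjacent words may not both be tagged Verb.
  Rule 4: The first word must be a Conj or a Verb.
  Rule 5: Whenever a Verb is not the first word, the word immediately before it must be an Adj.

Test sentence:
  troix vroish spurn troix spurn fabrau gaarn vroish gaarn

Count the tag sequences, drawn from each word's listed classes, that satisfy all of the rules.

4

Candidates per position — 1:troix {Conj,Verb}; 2:vroish {Noun,Conj}; 3:spurn {Adj}; 4:troix {Conj,Verb}; 5:spurn {Adj}; 6:fabrau {Verb}; 7:gaarn {Adj}; 8:vroish {Noun,Conj}; 9:gaarn {Adj}.
There are 16 candidate sequences in total.
The sequences that satisfy every rule: Conj Conj Adj Conj Adj Verb Adj Conj Adj; Conj Conj Adj Verb Adj Verb Adj Conj Adj; Verb Conj Adj Conj Adj Verb Adj Conj Adj; Verb Conj Adj Verb Adj Verb Adj Conj Adj.
Count = 4.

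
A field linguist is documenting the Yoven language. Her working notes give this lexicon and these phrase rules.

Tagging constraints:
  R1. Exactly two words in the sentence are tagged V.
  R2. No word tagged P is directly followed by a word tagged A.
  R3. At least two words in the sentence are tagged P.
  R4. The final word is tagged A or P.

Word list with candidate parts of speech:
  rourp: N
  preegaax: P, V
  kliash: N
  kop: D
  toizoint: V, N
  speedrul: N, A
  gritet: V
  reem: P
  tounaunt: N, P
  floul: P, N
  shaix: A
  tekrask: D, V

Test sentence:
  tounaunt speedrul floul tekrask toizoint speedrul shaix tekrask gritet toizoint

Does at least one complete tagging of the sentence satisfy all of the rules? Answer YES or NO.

NO

Candidates per position — 1:tounaunt {N,P}; 2:speedrul {N,A}; 3:floul {P,N}; 4:tekrask {D,V}; 5:toizoint {V,N}; 6:speedrul {N,A}; 7:shaix {A}; 8:tekrask {D,V}; 9:gritet {V}; 10:toizoint {V,N}.
Rule 4 cannot be satisfied by any choice of tags from the lexicon.
So there is no consistent tagging.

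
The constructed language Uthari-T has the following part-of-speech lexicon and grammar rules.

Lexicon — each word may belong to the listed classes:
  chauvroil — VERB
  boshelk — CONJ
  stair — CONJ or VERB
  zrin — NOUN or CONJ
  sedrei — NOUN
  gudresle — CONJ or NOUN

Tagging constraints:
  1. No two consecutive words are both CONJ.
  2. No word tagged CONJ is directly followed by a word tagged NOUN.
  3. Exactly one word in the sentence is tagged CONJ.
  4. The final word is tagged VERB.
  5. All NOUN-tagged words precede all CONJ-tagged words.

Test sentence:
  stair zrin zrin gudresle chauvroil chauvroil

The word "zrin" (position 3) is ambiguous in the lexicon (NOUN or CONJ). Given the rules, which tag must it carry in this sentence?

NOUN

Candidates per position — 1:stair {CONJ,VERB}; 2:zrin {NOUN,CONJ}; 3:zrin {NOUN,CONJ}; 4:gudresle {CONJ,NOUN}; 5:chauvroil {VERB}; 6:chauvroil {VERB}.
Position 3: the remaining choice is settled jointly with positions 1, 2, 4 — only NOUN at position 3 is part of a tagging that satisfies every rule.
The unique satisfying tagging is: VERB NOUN NOUN CONJ VERB VERB.
Rule-by-rule: rule 1 ok; rule 2 ok; rule 3 ok; rule 4 ok; rule 5 ok.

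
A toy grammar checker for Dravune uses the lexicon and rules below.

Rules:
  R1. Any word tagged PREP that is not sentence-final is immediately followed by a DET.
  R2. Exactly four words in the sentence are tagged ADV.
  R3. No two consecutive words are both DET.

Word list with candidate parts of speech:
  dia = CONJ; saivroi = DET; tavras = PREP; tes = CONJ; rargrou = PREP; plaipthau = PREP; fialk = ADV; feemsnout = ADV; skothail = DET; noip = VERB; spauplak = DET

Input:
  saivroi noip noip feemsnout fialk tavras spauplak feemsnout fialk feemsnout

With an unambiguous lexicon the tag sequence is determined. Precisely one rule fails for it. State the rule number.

2

Fixed tagging: DET VERB VERB ADV ADV PREP DET ADV ADV ADV.
Applying the rules: R1 ✓, R2 ✗, R3 ✓.
Only rule 2 fails.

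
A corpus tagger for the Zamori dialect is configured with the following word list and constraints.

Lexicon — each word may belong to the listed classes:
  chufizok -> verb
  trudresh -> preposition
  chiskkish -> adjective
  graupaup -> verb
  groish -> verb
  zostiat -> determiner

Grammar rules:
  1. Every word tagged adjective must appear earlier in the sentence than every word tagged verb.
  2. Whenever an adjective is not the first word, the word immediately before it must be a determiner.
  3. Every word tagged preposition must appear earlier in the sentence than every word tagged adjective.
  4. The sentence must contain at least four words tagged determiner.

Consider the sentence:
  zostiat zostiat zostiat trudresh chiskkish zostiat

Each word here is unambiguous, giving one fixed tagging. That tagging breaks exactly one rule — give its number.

2

Fixed tagging: determiner determiner determiner preposition adjective determiner.
Rule check: R1 holds, R2 violated, R3 holds, R4 holds.
Only rule 2 fails.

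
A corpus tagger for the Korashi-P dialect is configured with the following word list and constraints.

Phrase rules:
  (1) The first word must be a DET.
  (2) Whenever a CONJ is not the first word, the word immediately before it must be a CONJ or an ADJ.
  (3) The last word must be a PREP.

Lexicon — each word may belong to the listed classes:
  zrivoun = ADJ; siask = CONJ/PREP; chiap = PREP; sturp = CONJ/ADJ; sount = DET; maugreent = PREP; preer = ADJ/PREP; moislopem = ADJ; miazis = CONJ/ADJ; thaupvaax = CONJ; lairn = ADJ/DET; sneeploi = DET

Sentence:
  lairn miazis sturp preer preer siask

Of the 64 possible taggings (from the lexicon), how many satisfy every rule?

8

Candidates per position — 1:lairn {ADJ,DET}; 2:miazis {CONJ,ADJ}; 3:sturp {CONJ,ADJ}; 4:preer {ADJ,PREP}; 5:preer {ADJ,PREP}; 6:siask {CONJ,PREP}.
There are 64 candidate sequences in total.
Checking each against the rules leaves 8 sequences.
Count = 8.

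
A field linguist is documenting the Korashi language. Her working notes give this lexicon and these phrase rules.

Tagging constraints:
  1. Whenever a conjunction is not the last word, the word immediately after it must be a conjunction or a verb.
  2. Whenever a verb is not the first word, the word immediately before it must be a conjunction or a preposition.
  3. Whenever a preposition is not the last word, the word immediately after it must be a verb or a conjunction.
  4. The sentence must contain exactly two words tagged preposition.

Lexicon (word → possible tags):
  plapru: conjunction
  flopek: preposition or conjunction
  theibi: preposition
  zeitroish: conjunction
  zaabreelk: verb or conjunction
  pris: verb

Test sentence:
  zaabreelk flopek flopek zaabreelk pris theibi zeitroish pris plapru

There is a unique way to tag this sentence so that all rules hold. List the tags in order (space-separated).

verb preposition conjunction conjunction verb preposition conjunction verb conjunction

Candidates per position — 1:zaabreelk {verb,conjunction}; 2:flopek {preposition,conjunction}; 3:flopek {preposition,conjunction}; 4:zaabreelk {verb,conjunction}; 5:pris {verb}; 6:theibi {preposition}; 7:zeitroish {conjunction}; 8:pris {verb}; 9:plapru {conjunction}.
If word 4 were verb, no tagging could satisfy rule 2; so word 4 is conjunction.
The remaining ambiguous positions (1, 2, 3) are resolved jointly — only one combination satisfies every rule.
The only consistent sequence is: verb preposition conjunction conjunction verb preposition conjunction verb conjunction.
Check: rule 1 holds; rule 2 holds; rule 3 holds; rule 4 holds.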